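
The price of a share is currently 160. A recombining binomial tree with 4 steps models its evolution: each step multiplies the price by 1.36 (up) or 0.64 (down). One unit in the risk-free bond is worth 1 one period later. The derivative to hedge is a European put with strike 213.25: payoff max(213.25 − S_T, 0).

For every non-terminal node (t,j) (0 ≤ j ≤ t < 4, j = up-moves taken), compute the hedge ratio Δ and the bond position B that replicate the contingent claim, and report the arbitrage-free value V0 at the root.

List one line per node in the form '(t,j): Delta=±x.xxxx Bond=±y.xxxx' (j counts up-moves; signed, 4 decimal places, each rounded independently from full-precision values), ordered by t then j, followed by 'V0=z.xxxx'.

(0,0): Delta=-0.5413 Bond=171.8162
(1,0): Delta=-0.8497 Bond=203.3983
(1,1): Delta=-0.3961 Bond=140.2341
(2,0): Delta=-1.0000 Bond=213.2500
(2,1): Delta=-0.7789 Bond=193.5466
(2,2): Delta=-0.2160 Bond=86.9216
(3,0): Delta=-1.0000 Bond=213.2500
(3,1): Delta=-1.0000 Bond=213.2500
(3,2): Delta=-0.6749 Bond=173.8432
(3,3): Delta=0.0000 Bond=0.0000
V0=85.2153

Risk-neutral probability p* = (R−d)/(u−d) = (1−0.64)/(1.36−0.64) = 0.5000.
Terminal payoffs: V(4,0)=186.4065, V(4,1)=156.2075, V(4,2)=92.0346, V(4,3)=0.0000, V(4,4)=0.0000
(3,0): S=41.9430. Δ = (V_up−V_dn)/(S_up−S_dn) = (156.2075−186.4065)/(57.0425−26.8435) = -1.0000. V = [p*·156.2075 + (1−p*)·186.4065]/1 = 171.3070. B = V − Δ·S = 213.2500.
(3,1): S=89.1290. Δ = (V_up−V_dn)/(S_up−S_dn) = (92.0346−156.2075)/(121.2154−57.0425) = -1.0000. V = [p*·92.0346 + (1−p*)·156.2075]/1 = 124.1210. B = V − Δ·S = 213.2500.
(3,2): S=189.3990. Δ = (V_up−V_dn)/(S_up−S_dn) = (0.0000−92.0346)/(257.5827−121.2154) = -0.6749. V = [p*·0.0000 + (1−p*)·92.0346]/1 = 46.0173. B = V − Δ·S = 173.8432.
(3,3): S=402.4730. Δ = (V_up−V_dn)/(S_up−S_dn) = (0.0000−0.0000)/(547.3632−257.5827) = 0.0000. V = [p*·0.0000 + (1−p*)·0.0000]/1 = 0.0000. B = V − Δ·S = 0.0000.
(2,0): S=65.5360. Δ = (V_up−V_dn)/(S_up−S_dn) = (124.1210−171.3070)/(89.1290−41.9430) = -1.0000. V = [p*·124.1210 + (1−p*)·171.3070]/1 = 147.7140. B = V − Δ·S = 213.2500.
(2,1): S=139.2640. Δ = (V_up−V_dn)/(S_up−S_dn) = (46.0173−124.1210)/(189.3990−89.1290) = -0.7789. V = [p*·46.0173 + (1−p*)·124.1210]/1 = 85.0692. B = V − Δ·S = 193.5466.
(2,2): S=295.9360. Δ = (V_up−V_dn)/(S_up−S_dn) = (0.0000−46.0173)/(402.4730−189.3990) = -0.2160. V = [p*·0.0000 + (1−p*)·46.0173]/1 = 23.0087. B = V − Δ·S = 86.9216.
(1,0): S=102.4000. Δ = (V_up−V_dn)/(S_up−S_dn) = (85.0692−147.7140)/(139.2640−65.5360) = -0.8497. V = [p*·85.0692 + (1−p*)·147.7140]/1 = 116.3916. B = V − Δ·S = 203.3983.
(1,1): S=217.6000. Δ = (V_up−V_dn)/(S_up−S_dn) = (23.0087−85.0692)/(295.9360−139.2640) = -0.3961. V = [p*·23.0087 + (1−p*)·85.0692]/1 = 54.0389. B = V − Δ·S = 140.2341.
(0,0): S=160.0000. Δ = (V_up−V_dn)/(S_up−S_dn) = (54.0389−116.3916)/(217.6000−102.4000) = -0.5413. V = [p*·54.0389 + (1−p*)·116.3916]/1 = 85.2153. B = V − Δ·S = 171.8162.
Root portfolio cost Δ·160+B reproduces V0=85.2153.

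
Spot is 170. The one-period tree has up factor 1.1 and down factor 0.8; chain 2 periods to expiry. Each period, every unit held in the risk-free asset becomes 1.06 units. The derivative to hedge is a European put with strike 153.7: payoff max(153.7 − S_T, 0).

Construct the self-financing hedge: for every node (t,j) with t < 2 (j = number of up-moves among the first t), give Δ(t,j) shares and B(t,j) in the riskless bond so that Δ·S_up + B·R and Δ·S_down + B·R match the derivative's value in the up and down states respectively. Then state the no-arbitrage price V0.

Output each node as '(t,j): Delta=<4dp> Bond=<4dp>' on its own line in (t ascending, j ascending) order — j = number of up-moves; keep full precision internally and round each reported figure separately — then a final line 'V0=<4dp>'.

Under the risk-neutral measure, an up-move has probability p* = (R−d)/(u−d) = 0.8667 and values discount at R = 1.06.
Terminal payoffs: V(2,0)=44.9000, V(2,1)=4.1000, V(2,2)=0.0000
Node (1,0) S=136.0000: V=(p*·4.1000+(1−p*)·44.9000)/1.06=9.0000; Δ=(4.1000−44.9000)/(149.6000−108.8000)=-1.0000; B=V−Δ·S=145.0000
Node (1,1) S=187.0000: V=(p*·0.0000+(1−p*)·4.1000)/1.06=0.5157; Δ=(0.0000−4.1000)/(205.7000−149.6000)=-0.0731; B=V−Δ·S=14.1824
Node (0,0) S=170.0000: V=(p*·0.5157+(1−p*)·9.0000)/1.06=1.5537; Δ=(0.5157−9.0000)/(187.0000−136.0000)=-0.1664; B=V−Δ·S=29.8347
The time-0 hedge costs 1.5537, which is the no-arbitrage price.

(0,0): Delta=-0.1664 Bond=29.8347
(1,0): Delta=-1.0000 Bond=145.0000
(1,1): Delta=-0.0731 Bond=14.1824
V0=1.5537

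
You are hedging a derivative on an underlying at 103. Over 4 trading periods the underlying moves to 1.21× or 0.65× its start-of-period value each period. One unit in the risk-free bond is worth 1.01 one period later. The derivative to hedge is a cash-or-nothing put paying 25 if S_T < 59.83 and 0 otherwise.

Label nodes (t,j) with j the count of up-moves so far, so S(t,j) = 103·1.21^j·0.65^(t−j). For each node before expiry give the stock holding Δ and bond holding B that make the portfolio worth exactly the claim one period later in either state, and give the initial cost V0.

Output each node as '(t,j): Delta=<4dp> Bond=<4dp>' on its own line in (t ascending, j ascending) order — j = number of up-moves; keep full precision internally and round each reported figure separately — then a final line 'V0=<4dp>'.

Under the risk-neutral measure, an up-move has probability p* = (R−d)/(u−d) = 0.6429 and values discount at R = 1.01.
Payoff layer (t=4): V(4,0)=25.0000, V(4,1)=25.0000, V(4,2)=0.0000, V(4,3)=0.0000, V(4,4)=0.0000
Node (3,0) S=28.2864: V=(p*·25.0000+(1−p*)·25.0000)/1.01=24.7525; Δ=(25.0000−25.0000)/(34.2265−18.3861)=0.0000; B=V−Δ·S=24.7525
Node (3,1) S=52.6562: V=(p*·0.0000+(1−p*)·25.0000)/1.01=8.8402; Δ=(0.0000−25.0000)/(63.7140−34.2265)=-0.8478; B=V−Δ·S=53.4830
Node (3,2) S=98.0215: V=(p*·0.0000+(1−p*)·0.0000)/1.01=0.0000; Δ=(0.0000−0.0000)/(118.6060−63.7140)=0.0000; B=V−Δ·S=0.0000
Node (3,3) S=182.4708: V=(p*·0.0000+(1−p*)·0.0000)/1.01=0.0000; Δ=(0.0000−0.0000)/(220.7896−118.6060)=0.0000; B=V−Δ·S=0.0000
Node (2,0) S=43.5175: V=(p*·8.8402+(1−p*)·24.7525)/1.01=14.3793; Δ=(8.8402−24.7525)/(52.6562−28.2864)=-0.6530; B=V−Δ·S=42.7942
Node (2,1) S=81.0095: V=(p*·0.0000+(1−p*)·8.8402)/1.01=3.1259; Δ=(0.0000−8.8402)/(98.0215−52.6562)=-0.1949; B=V−Δ·S=18.9120
Node (2,2) S=150.8023: V=(p*·0.0000+(1−p*)·0.0000)/1.01=0.0000; Δ=(0.0000−0.0000)/(182.4708−98.0215)=0.0000; B=V−Δ·S=0.0000
Node (1,0) S=66.9500: V=(p*·3.1259+(1−p*)·14.3793)/1.01=7.0743; Δ=(3.1259−14.3793)/(81.0095−43.5175)=-0.3002; B=V−Δ·S=27.1696
Node (1,1) S=124.6300: V=(p*·0.0000+(1−p*)·3.1259)/1.01=1.1054; Δ=(0.0000−3.1259)/(150.8023−81.0095)=-0.0448; B=V−Δ·S=6.6874
Node (0,0) S=103.0000: V=(p*·1.1054+(1−p*)·7.0743)/1.01=3.2051; Δ=(1.1054−7.0743)/(124.6300−66.9500)=-0.1035; B=V−Δ·S=13.8638
Self-financing check: at every node Δ·S+B equals the discounted successor values.

(0,0): Delta=-0.1035 Bond=13.8638
(1,0): Delta=-0.3002 Bond=27.1696
(1,1): Delta=-0.0448 Bond=6.6874
(2,0): Delta=-0.6530 Bond=42.7942
(2,1): Delta=-0.1949 Bond=18.9120
(2,2): Delta=0.0000 Bond=0.0000
(3,0): Delta=0.0000 Bond=24.7525
(3,1): Delta=-0.8478 Bond=53.4830
(3,2): Delta=0.0000 Bond=0.0000
(3,3): Delta=0.0000 Bond=0.0000
V0=3.2051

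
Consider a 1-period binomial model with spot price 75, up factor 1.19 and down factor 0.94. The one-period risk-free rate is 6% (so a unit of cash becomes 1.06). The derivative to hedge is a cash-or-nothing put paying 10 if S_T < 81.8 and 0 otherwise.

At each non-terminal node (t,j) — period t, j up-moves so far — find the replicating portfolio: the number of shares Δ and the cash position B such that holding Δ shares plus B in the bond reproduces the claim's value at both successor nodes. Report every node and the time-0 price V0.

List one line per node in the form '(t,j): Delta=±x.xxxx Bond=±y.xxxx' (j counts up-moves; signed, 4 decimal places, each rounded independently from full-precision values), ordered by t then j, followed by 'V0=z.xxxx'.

Under the risk-neutral measure, an up-move has probability p* = (R−d)/(u−d) = 0.4800 and values discount at R = 1.06.
Payoff layer (t=1): V(1,0)=10.0000, V(1,1)=0.0000
Node (0,0) S=75.0000: V=(p*·0.0000+(1−p*)·10.0000)/1.06=4.9057; Δ=(0.0000−10.0000)/(89.2500−70.5000)=-0.5333; B=V−Δ·S=44.9057
Check: Δ(0,0)·S0 + B(0,0) = 4.9057 = V0.

(0,0): Delta=-0.5333 Bond=44.9057
V0=4.9057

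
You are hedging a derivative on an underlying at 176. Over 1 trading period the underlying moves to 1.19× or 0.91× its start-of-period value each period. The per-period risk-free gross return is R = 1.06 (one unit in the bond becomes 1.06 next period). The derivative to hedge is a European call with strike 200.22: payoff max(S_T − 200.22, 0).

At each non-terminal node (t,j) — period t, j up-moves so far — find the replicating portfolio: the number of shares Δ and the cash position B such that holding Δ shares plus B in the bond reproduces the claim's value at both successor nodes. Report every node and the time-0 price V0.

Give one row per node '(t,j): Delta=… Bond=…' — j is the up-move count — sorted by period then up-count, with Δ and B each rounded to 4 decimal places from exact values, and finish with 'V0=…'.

(0,0): Delta=0.1871 Bond=-28.2689
V0=4.6597

Risk-neutral probability p* = (R−d)/(u−d) = (1.06−0.91)/(1.19−0.91) = 0.5357.
Terminal payoffs: V(1,0)=0.0000, V(1,1)=9.2200
Node (0,0) S=176.0000: V=(p*·9.2200+(1−p*)·0.0000)/1.06=4.6597; Δ=(9.2200−0.0000)/(209.4400−160.1600)=0.1871; B=V−Δ·S=-28.2689
Self-financing check: at every node Δ·S+B equals the discounted successor values.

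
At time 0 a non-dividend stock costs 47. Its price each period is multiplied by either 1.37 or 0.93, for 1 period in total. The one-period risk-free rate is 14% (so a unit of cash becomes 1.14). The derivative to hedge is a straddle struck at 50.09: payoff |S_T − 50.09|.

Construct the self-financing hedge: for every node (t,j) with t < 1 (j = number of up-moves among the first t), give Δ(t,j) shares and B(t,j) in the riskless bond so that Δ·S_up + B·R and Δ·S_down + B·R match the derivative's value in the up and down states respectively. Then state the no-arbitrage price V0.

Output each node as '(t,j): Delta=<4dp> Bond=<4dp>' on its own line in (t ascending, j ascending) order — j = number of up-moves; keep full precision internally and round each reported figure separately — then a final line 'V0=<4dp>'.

(0,0): Delta=0.3830 Bond=-9.0877
V0=8.9123

Risk-neutral probability p* = (R−d)/(u−d) = (1.14−0.93)/(1.37−0.93) = 0.4773.
Payoff layer (t=1): V(1,0)=6.3800, V(1,1)=14.3000
  t=0,j=0: stock 47.0000 → up 64.3900 (V=14.3000), down 43.7100 (V=6.3800). Price 8.9123; hedge Δ=0.3830, bond B=-9.0877.
Each (Δ,B) replicates both successor values, so the strategy is self-financing and V0 is arbitrage-free.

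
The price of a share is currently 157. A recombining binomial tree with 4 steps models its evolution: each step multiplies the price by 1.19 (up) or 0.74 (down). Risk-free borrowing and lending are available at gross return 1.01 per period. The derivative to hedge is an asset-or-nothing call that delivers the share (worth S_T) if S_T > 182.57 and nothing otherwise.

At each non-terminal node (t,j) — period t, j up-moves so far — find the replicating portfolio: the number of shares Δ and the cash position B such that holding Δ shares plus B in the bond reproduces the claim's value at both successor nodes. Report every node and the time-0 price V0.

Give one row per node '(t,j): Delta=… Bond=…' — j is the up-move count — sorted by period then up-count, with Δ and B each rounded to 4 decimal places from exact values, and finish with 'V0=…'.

(0,0): Delta=1.5152 Bond=-133.6564
(1,0): Delta=1.3216 Bond=-112.4941
(1,1): Delta=1.5955 Bond=-149.9922
(2,0): Delta=0.0000 Bond=0.0000
(2,1): Delta=1.8694 Bond=-189.3651
(2,2): Delta=1.4819 Bond=-126.2434
(3,0): Delta=0.0000 Bond=0.0000
(3,1): Delta=0.0000 Bond=0.0000
(3,2): Delta=2.6444 Bond=-318.7646
(3,3): Delta=1.0000 Bond=0.0000
V0=104.2329

The replicating-portfolio and risk-neutral prices coincide; use p* = (1.01−0.74)/(1.19−0.74) = 0.6000 for the latter.
At expiry t=4: V(4,0)=0.0000, V(4,1)=0.0000, V(4,2)=0.0000, V(4,3)=195.7818, V(4,4)=314.8383
(3,0): S=63.6202. Δ = (V_up−V_dn)/(S_up−S_dn) = (0.0000−0.0000)/(75.7080−47.0789) = 0.0000. V = [p*·0.0000 + (1−p*)·0.0000]/1.01 = 0.0000. B = V − Δ·S = 0.0000.
(3,1): S=102.3081. Δ = (V_up−V_dn)/(S_up−S_dn) = (0.0000−0.0000)/(121.7466−75.7080) = 0.0000. V = [p*·0.0000 + (1−p*)·0.0000]/1.01 = 0.0000. B = V − Δ·S = 0.0000.
(3,2): S=164.5225. Δ = (V_up−V_dn)/(S_up−S_dn) = (195.7818−0.0000)/(195.7818−121.7466) = 2.6444. V = [p*·195.7818 + (1−p*)·0.0000]/1.01 = 116.3060. B = V − Δ·S = -318.7646.
(3,3): S=264.5700. Δ = (V_up−V_dn)/(S_up−S_dn) = (314.8383−195.7818)/(314.8383−195.7818) = 1.0000. V = [p*·314.8383 + (1−p*)·195.7818]/1.01 = 264.5700. B = V − Δ·S = 0.0000.
(2,0): S=85.9732. Δ = (V_up−V_dn)/(S_up−S_dn) = (0.0000−0.0000)/(102.3081−63.6202) = 0.0000. V = [p*·0.0000 + (1−p*)·0.0000]/1.01 = 0.0000. B = V − Δ·S = 0.0000.
(2,1): S=138.2542. Δ = (V_up−V_dn)/(S_up−S_dn) = (116.3060−0.0000)/(164.5225−102.3081) = 1.8694. V = [p*·116.3060 + (1−p*)·0.0000]/1.01 = 69.0927. B = V − Δ·S = -189.3651.
(2,2): S=222.3277. Δ = (V_up−V_dn)/(S_up−S_dn) = (264.5700−116.3060)/(264.5700−164.5225) = 1.4819. V = [p*·264.5700 + (1−p*)·116.3060]/1.01 = 203.2321. B = V − Δ·S = -126.2434.
(1,0): S=116.1800. Δ = (V_up−V_dn)/(S_up−S_dn) = (69.0927−0.0000)/(138.2542−85.9732) = 1.3216. V = [p*·69.0927 + (1−p*)·0.0000]/1.01 = 41.0452. B = V − Δ·S = -112.4941.
(1,1): S=186.8300. Δ = (V_up−V_dn)/(S_up−S_dn) = (203.2321−69.0927)/(222.3277−138.2542) = 1.5955. V = [p*·203.2321 + (1−p*)·69.0927]/1.01 = 148.0954. B = V − Δ·S = -149.9922.
(0,0): S=157.0000. Δ = (V_up−V_dn)/(S_up−S_dn) = (148.0954−41.0452)/(186.8300−116.1800) = 1.5152. V = [p*·148.0954 + (1−p*)·41.0452]/1.01 = 104.2329. B = V − Δ·S = -133.6564.
The time-0 hedge costs 104.2329, which is the no-arbitrage price.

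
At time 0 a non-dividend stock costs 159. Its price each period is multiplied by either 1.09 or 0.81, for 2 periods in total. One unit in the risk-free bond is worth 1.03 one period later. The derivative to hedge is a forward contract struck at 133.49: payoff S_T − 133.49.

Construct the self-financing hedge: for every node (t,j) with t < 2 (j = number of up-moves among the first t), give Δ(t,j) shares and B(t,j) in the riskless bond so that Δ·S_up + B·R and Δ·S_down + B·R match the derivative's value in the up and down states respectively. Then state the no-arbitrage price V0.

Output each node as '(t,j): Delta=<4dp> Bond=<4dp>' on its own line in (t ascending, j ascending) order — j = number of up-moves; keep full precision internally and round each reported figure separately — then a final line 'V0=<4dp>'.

No-arbitrage ⇒ martingale measure with p* = (R−d)/(u−d) = 0.7857.
Payoff layer (t=2): V(2,0)=-29.1701, V(2,1)=6.8911, V(2,2)=55.4179
(1,0): S=128.7900. Δ = (V_up−V_dn)/(S_up−S_dn) = (6.8911−-29.1701)/(140.3811−104.3199) = 1.0000. V = [p*·6.8911 + (1−p*)·-29.1701]/1.03 = -0.8119. B = V − Δ·S = -129.6019.
(1,1): S=173.3100. Δ = (V_up−V_dn)/(S_up−S_dn) = (55.4179−6.8911)/(188.9079−140.3811) = 1.0000. V = [p*·55.4179 + (1−p*)·6.8911]/1.03 = 43.7081. B = V − Δ·S = -129.6019.
(0,0): S=159.0000. Δ = (V_up−V_dn)/(S_up−S_dn) = (43.7081−-0.8119)/(173.3100−128.7900) = 1.0000. V = [p*·43.7081 + (1−p*)·-0.8119]/1.03 = 33.1729. B = V − Δ·S = -125.8271.
Root portfolio cost Δ·159+B reproduces V0=33.1729.

(0,0): Delta=1.0000 Bond=-125.8271
(1,0): Delta=1.0000 Bond=-129.6019
(1,1): Delta=1.0000 Bond=-129.6019
V0=33.1729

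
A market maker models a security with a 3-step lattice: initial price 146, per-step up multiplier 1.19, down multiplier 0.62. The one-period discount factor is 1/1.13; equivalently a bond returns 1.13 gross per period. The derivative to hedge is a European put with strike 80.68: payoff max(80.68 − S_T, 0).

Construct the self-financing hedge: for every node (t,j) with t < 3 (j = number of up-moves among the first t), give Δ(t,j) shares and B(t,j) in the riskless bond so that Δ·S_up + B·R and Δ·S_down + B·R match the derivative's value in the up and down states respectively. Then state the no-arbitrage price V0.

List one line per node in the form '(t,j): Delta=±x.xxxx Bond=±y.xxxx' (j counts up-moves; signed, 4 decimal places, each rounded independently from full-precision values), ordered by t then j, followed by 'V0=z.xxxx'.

(0,0): Delta=-0.0280 Bond=4.4064
(1,0): Delta=-0.2710 Bond=26.9768
(1,1): Delta=-0.0131 Bond=2.3913
(2,0): Delta=-1.0000 Bond=71.3982
(2,1): Delta=-0.2263 Bond=25.6703
(2,2): Delta=0.0000 Bond=0.0000
V0=0.3235

Under the risk-neutral measure, an up-move has probability p* = (R−d)/(u−d) = 0.8947 and values discount at R = 1.13.
At expiry t=3: V(3,0)=45.8841, V(3,1)=13.8943, V(3,2)=0.0000, V(3,3)=0.0000
Node (2,0) S=56.1224: V=(p*·13.8943+(1−p*)·45.8841)/1.13=15.2758; Δ=(13.8943−45.8841)/(66.7857−34.7959)=-1.0000; B=V−Δ·S=71.3982
Node (2,1) S=107.7188: V=(p*·0.0000+(1−p*)·13.8943)/1.13=1.2943; Δ=(0.0000−13.8943)/(128.1854−66.7857)=-0.2263; B=V−Δ·S=25.6703
Node (2,2) S=206.7506: V=(p*·0.0000+(1−p*)·0.0000)/1.13=0.0000; Δ=(0.0000−0.0000)/(246.0332−128.1854)=0.0000; B=V−Δ·S=0.0000
Node (1,0) S=90.5200: V=(p*·1.2943+(1−p*)·15.2758)/1.13=2.4478; Δ=(1.2943−15.2758)/(107.7188−56.1224)=-0.2710; B=V−Δ·S=26.9768
Node (1,1) S=173.7400: V=(p*·0.0000+(1−p*)·1.2943)/1.13=0.1206; Δ=(0.0000−1.2943)/(206.7506−107.7188)=-0.0131; B=V−Δ·S=2.3913
Node (0,0) S=146.0000: V=(p*·0.1206+(1−p*)·2.4478)/1.13=0.3235; Δ=(0.1206−2.4478)/(173.7400−90.5200)=-0.0280; B=V−Δ·S=4.4064
The time-0 hedge costs 0.3235, which is the no-arbitrage price.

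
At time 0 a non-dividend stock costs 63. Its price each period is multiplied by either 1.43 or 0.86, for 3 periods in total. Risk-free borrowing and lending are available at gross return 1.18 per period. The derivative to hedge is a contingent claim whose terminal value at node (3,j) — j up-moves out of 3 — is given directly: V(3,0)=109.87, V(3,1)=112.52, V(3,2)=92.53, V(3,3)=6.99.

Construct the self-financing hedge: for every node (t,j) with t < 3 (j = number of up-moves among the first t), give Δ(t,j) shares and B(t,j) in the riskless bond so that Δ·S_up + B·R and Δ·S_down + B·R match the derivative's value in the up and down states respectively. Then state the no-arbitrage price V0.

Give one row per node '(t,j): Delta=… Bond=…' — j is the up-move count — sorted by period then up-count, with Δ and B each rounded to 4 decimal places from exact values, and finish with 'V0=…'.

(0,0): Delta=-0.7259 Bond=97.6670
(1,0): Delta=-0.2761 Bond=90.8763
(1,1): Delta=-0.9372 Bond=134.2866
(2,0): Delta=0.0998 Bond=89.7218
(2,1): Delta=-0.4527 Bond=120.9156
(2,2): Delta=-1.1649 Bond=187.7884
V0=51.9369

Under the risk-neutral measure, an up-move has probability p* = (R−d)/(u−d) = 0.5614 and values discount at R = 1.18.
At expiry t=3: V(3,0)=109.8700, V(3,1)=112.5200, V(3,2)=92.5300, V(3,3)=6.9900
  t=2,j=0: stock 46.5948 → up 66.6306 (V=112.5200), down 40.0715 (V=109.8700). Price 94.3709; hedge Δ=0.0998, bond B=89.7218.
  t=2,j=1: stock 77.4774 → up 110.7927 (V=92.5300), down 66.6306 (V=112.5200). Price 85.8454; hedge Δ=-0.4527, bond B=120.9156.
  t=2,j=2: stock 128.8287 → up 184.2250 (V=6.9900), down 110.7927 (V=92.5300). Price 37.7183; hedge Δ=-1.1649, bond B=187.7884.
  t=1,j=0: stock 54.1800 → up 77.4774 (V=85.8454), down 46.5948 (V=94.3709). Price 75.9192; hedge Δ=-0.2761, bond B=90.8763.
  t=1,j=1: stock 90.0900 → up 128.8287 (V=37.7183), down 77.4774 (V=85.8454). Price 49.8531; hedge Δ=-0.9372, bond B=134.2866.
  t=0,j=0: stock 63.0000 → up 90.0900 (V=49.8531), down 54.1800 (V=75.9192). Price 51.9369; hedge Δ=-0.7259, bond B=97.6670.
Root portfolio cost Δ·63+B reproduces V0=51.9369.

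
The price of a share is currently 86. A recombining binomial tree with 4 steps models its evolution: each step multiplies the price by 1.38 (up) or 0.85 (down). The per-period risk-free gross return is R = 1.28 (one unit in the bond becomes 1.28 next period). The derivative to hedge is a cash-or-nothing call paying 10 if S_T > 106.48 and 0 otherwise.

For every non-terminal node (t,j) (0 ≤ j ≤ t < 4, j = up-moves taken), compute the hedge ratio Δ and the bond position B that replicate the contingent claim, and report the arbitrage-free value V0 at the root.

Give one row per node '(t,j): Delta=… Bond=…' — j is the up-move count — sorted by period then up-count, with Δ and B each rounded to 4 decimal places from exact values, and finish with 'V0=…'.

Risk-neutral probability p* = (R−d)/(u−d) = (1.28−0.85)/(1.38−0.85) = 0.8113.
At expiry t=4: V(4,0)=0.0000, V(4,1)=0.0000, V(4,2)=10.0000, V(4,3)=10.0000, V(4,4)=10.0000
Node (3,0) S=52.8147: V=(p*·0.0000+(1−p*)·0.0000)/1.28=0.0000; Δ=(0.0000−0.0000)/(72.8844−44.8925)=0.0000; B=V−Δ·S=0.0000
Node (3,1) S=85.7463: V=(p*·10.0000+(1−p*)·0.0000)/1.28=6.3384; Δ=(10.0000−0.0000)/(118.3299−72.8844)=0.2200; B=V−Δ·S=-12.5295
Node (3,2) S=139.2116: V=(p*·10.0000+(1−p*)·10.0000)/1.28=7.8125; Δ=(10.0000−10.0000)/(192.1121−118.3299)=0.0000; B=V−Δ·S=7.8125
Node (3,3) S=226.0142: V=(p*·10.0000+(1−p*)·10.0000)/1.28=7.8125; Δ=(10.0000−10.0000)/(311.8996−192.1121)=0.0000; B=V−Δ·S=7.8125
Node (2,0) S=62.1350: V=(p*·6.3384+(1−p*)·0.0000)/1.28=4.0176; Δ=(6.3384−0.0000)/(85.7463−52.8147)=0.1925; B=V−Δ·S=-7.9417
Node (2,1) S=100.8780: V=(p*·7.8125+(1−p*)·6.3384)/1.28=5.8862; Δ=(7.8125−6.3384)/(139.2116−85.7463)=0.0276; B=V−Δ·S=3.1050
Node (2,2) S=163.7784: V=(p*·7.8125+(1−p*)·7.8125)/1.28=6.1035; Δ=(7.8125−7.8125)/(226.0142−139.2116)=0.0000; B=V−Δ·S=6.1035
Node (1,0) S=73.1000: V=(p*·5.8862+(1−p*)·4.0176)/1.28=4.3232; Δ=(5.8862−4.0176)/(100.8780−62.1350)=0.0482; B=V−Δ·S=0.7974
Node (1,1) S=118.6800: V=(p*·6.1035+(1−p*)·5.8862)/1.28=4.7363; Δ=(6.1035−5.8862)/(163.7784−100.8780)=0.0035; B=V−Δ·S=4.3264
Node (0,0) S=86.0000: V=(p*·4.7363+(1−p*)·4.3232)/1.28=3.6394; Δ=(4.7363−4.3232)/(118.6800−73.1000)=0.0091; B=V−Δ·S=2.8598
Root portfolio cost Δ·86+B reproduces V0=3.6394.

(0,0): Delta=0.0091 Bond=2.8598
(1,0): Delta=0.0482 Bond=0.7974
(1,1): Delta=0.0035 Bond=4.3264
(2,0): Delta=0.1925 Bond=-7.9417
(2,1): Delta=0.0276 Bond=3.1050
(2,2): Delta=0.0000 Bond=6.1035
(3,0): Delta=0.0000 Bond=0.0000
(3,1): Delta=0.2200 Bond=-12.5295
(3,2): Delta=0.0000 Bond=7.8125
(3,3): Delta=0.0000 Bond=7.8125
V0=3.6394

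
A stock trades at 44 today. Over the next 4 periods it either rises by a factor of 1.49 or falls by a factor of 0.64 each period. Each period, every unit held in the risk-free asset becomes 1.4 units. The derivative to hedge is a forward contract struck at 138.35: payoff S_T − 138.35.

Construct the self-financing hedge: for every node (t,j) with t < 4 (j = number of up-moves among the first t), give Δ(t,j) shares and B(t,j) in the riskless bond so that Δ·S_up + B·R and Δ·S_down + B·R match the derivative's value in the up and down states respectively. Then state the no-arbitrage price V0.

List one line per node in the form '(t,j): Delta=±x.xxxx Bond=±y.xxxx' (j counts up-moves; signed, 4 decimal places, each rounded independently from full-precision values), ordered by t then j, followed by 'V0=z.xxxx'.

(0,0): Delta=1.0000 Bond=-36.0136
(1,0): Delta=1.0000 Bond=-50.4191
(1,1): Delta=1.0000 Bond=-50.4191
(2,0): Delta=1.0000 Bond=-70.5867
(2,1): Delta=1.0000 Bond=-70.5867
(2,2): Delta=1.0000 Bond=-70.5867
(3,0): Delta=1.0000 Bond=-98.8214
(3,1): Delta=1.0000 Bond=-98.8214
(3,2): Delta=1.0000 Bond=-98.8214
(3,3): Delta=1.0000 Bond=-98.8214
V0=7.9864

Since d<R<u, set p* = (R−d)/(u−d) = 0.8941; price each node as the discounted p*-expectation of its children.
Payoff layer (t=4): V(4,0)=-130.9680, V(4,1)=-121.1638, V(4,2)=-98.3385, V(4,3)=-45.1982, V(4,4)=78.5191
Node (3,0) S=11.5343: V=(p*·-121.1638+(1−p*)·-130.9680)/1.4=-87.2871; Δ=(-121.1638−-130.9680)/(17.1862−7.3820)=1.0000; B=V−Δ·S=-98.8214
Node (3,1) S=26.8534: V=(p*·-98.3385+(1−p*)·-121.1638)/1.4=-71.9681; Δ=(-98.3385−-121.1638)/(40.0115−17.1862)=1.0000; B=V−Δ·S=-98.8214
Node (3,2) S=62.5180: V=(p*·-45.1982+(1−p*)·-98.3385)/1.4=-36.3034; Δ=(-45.1982−-98.3385)/(93.1518−40.0115)=1.0000; B=V−Δ·S=-98.8214
Node (3,3) S=145.5498: V=(p*·78.5191+(1−p*)·-45.1982)/1.4=46.7283; Δ=(78.5191−-45.1982)/(216.8691−93.1518)=1.0000; B=V−Δ·S=-98.8214
Node (2,0) S=18.0224: V=(p*·-71.9681+(1−p*)·-87.2871)/1.4=-52.5643; Δ=(-71.9681−-87.2871)/(26.8534−11.5343)=1.0000; B=V−Δ·S=-70.5867
Node (2,1) S=41.9584: V=(p*·-36.3034+(1−p*)·-71.9681)/1.4=-28.6283; Δ=(-36.3034−-71.9681)/(62.5180−26.8534)=1.0000; B=V−Δ·S=-70.5867
Node (2,2) S=97.6844: V=(p*·46.7283+(1−p*)·-36.3034)/1.4=27.0977; Δ=(46.7283−-36.3034)/(145.5498−62.5180)=1.0000; B=V−Δ·S=-70.5867
Node (1,0) S=28.1600: V=(p*·-28.6283+(1−p*)·-52.5643)/1.4=-22.2591; Δ=(-28.6283−-52.5643)/(41.9584−18.0224)=1.0000; B=V−Δ·S=-50.4191
Node (1,1) S=65.5600: V=(p*·27.0977+(1−p*)·-28.6283)/1.4=15.1409; Δ=(27.0977−-28.6283)/(97.6844−41.9584)=1.0000; B=V−Δ·S=-50.4191
Node (0,0) S=44.0000: V=(p*·15.1409+(1−p*)·-22.2591)/1.4=7.9864; Δ=(15.1409−-22.2591)/(65.5600−28.1600)=1.0000; B=V−Δ·S=-36.0136
Check: Δ(0,0)·S0 + B(0,0) = 7.9864 = V0.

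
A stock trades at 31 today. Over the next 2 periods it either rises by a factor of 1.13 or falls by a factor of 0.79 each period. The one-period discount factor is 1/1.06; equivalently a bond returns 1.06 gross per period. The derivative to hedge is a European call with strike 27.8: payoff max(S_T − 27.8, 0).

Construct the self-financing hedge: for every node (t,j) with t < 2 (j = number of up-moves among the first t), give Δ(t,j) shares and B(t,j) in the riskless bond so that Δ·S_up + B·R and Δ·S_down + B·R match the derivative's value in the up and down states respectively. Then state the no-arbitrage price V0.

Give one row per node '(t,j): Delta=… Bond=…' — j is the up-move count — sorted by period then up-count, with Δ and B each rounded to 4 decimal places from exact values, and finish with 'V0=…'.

(0,0): Delta=0.8376 Bond=-19.3513
(1,0): Delta=0.0000 Bond=0.0000
(1,1): Delta=0.9894 Bond=-25.8304
V0=6.6137

The replicating-portfolio and risk-neutral prices coincide; use p* = (1.06−0.79)/(1.13−0.79) = 0.7941 for the latter.
At expiry t=2: V(2,0)=0.0000, V(2,1)=0.0000, V(2,2)=11.7839
  t=1,j=0: stock 24.4900 → up 27.6737 (V=0.0000), down 19.3471 (V=0.0000). Price 0.0000; hedge Δ=0.0000, bond B=0.0000.
  t=1,j=1: stock 35.0300 → up 39.5839 (V=11.7839), down 27.6737 (V=0.0000). Price 8.8281; hedge Δ=0.9894, bond B=-25.8304.
  t=0,j=0: stock 31.0000 → up 35.0300 (V=8.8281), down 24.4900 (V=0.0000). Price 6.6137; hedge Δ=0.8376, bond B=-19.3513.
Root portfolio cost Δ·31+B reproduces V0=6.6137.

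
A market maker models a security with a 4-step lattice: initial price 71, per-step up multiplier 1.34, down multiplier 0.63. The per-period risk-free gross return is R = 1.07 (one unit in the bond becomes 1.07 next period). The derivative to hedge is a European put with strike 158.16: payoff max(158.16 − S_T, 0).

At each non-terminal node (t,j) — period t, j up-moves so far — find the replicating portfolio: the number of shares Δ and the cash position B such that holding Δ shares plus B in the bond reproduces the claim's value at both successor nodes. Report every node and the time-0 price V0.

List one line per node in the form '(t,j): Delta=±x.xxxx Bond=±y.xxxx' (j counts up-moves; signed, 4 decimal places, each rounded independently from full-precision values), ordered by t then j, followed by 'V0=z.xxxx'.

(0,0): Delta=-0.7273 Bond=109.2597
(1,0): Delta=-1.0000 Bond=129.1057
(1,1): Delta=-0.6486 Bond=109.4229
(2,0): Delta=-1.0000 Bond=138.1431
(2,1): Delta=-1.0000 Bond=138.1431
(2,2): Delta=-0.5473 Bond=104.1589
(3,0): Delta=-1.0000 Bond=147.8131
(3,1): Delta=-1.0000 Bond=147.8131
(3,2): Delta=-1.0000 Bond=147.8131
(3,3): Delta=-0.4166 Bond=89.1363
V0=57.6213

The replicating-portfolio and risk-neutral prices coincide; use p* = (1.07−0.63)/(1.34−0.63) = 0.6197 for the latter.
Payoff layer (t=4): V(4,0)=146.9754, V(4,1)=134.3705, V(4,2)=107.5602, V(4,3)=50.5350, V(4,4)=0.0000
  t=3,j=0: stock 17.7533 → up 23.7895 (V=134.3705), down 11.1846 (V=146.9754). Price 130.0597; hedge Δ=-1.0000, bond B=147.8131.
  t=3,j=1: stock 37.7611 → up 50.5998 (V=107.5602), down 23.7895 (V=134.3705). Price 110.0520; hedge Δ=-1.0000, bond B=147.8131.
  t=3,j=2: stock 80.3172 → up 107.6250 (V=50.5350), down 50.5998 (V=107.5602). Price 67.4959; hedge Δ=-1.0000, bond B=147.8131.
  t=3,j=3: stock 170.8334 → up 228.9167 (V=0.0000), down 107.6250 (V=50.5350). Price 17.9603; hedge Δ=-0.4166, bond B=89.1363.
  t=2,j=0: stock 28.1799 → up 37.7611 (V=110.0520), down 17.7533 (V=130.0597). Price 109.9632; hedge Δ=-1.0000, bond B=138.1431.
  t=2,j=1: stock 59.9382 → up 80.3172 (V=67.4959), down 37.7611 (V=110.0520). Price 78.2049; hedge Δ=-1.0000, bond B=138.1431.
  t=2,j=2: stock 127.4876 → up 170.8334 (V=17.9603), down 80.3172 (V=67.4959). Price 34.3904; hedge Δ=-0.5473, bond B=104.1589.
  t=1,j=0: stock 44.7300 → up 59.9382 (V=78.2049), down 28.1799 (V=109.9632). Price 84.3757; hedge Δ=-1.0000, bond B=129.1057.
  t=1,j=1: stock 95.1400 → up 127.4876 (V=34.3904), down 59.9382 (V=78.2049). Price 47.7124; hedge Δ=-0.6486, bond B=109.4229.
  t=0,j=0: stock 71.0000 → up 95.1400 (V=47.7124), down 44.7300 (V=84.3757). Price 57.6213; hedge Δ=-0.7273, bond B=109.2597.
Self-financing check: at every node Δ·S+B equals the discounted successor values.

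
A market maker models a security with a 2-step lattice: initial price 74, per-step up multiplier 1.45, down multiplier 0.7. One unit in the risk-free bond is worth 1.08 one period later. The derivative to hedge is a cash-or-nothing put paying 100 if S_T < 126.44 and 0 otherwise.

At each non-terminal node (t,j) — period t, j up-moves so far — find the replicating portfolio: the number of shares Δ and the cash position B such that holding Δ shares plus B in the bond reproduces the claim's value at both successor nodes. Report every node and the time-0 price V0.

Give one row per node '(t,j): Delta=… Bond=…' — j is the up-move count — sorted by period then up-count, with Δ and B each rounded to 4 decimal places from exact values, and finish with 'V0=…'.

(0,0): Delta=-0.8453 Bond=126.2765
(1,0): Delta=0.0000 Bond=92.5926
(1,1): Delta=-1.2426 Bond=179.0123
V0=63.7250

Since d<R<u, set p* = (R−d)/(u−d) = 0.5067; price each node as the discounted p*-expectation of its children.
Terminal payoffs: V(2,0)=100.0000, V(2,1)=100.0000, V(2,2)=0.0000
Node (1,0) S=51.8000: V=(p*·100.0000+(1−p*)·100.0000)/1.08=92.5926; Δ=(100.0000−100.0000)/(75.1100−36.2600)=0.0000; B=V−Δ·S=92.5926
Node (1,1) S=107.3000: V=(p*·0.0000+(1−p*)·100.0000)/1.08=45.6790; Δ=(0.0000−100.0000)/(155.5850−75.1100)=-1.2426; B=V−Δ·S=179.0123
Node (0,0) S=74.0000: V=(p*·45.6790+(1−p*)·92.5926)/1.08=63.7250; Δ=(45.6790−92.5926)/(107.3000−51.8000)=-0.8453; B=V−Δ·S=126.2765
Check: Δ(0,0)·S0 + B(0,0) = 63.7250 = V0.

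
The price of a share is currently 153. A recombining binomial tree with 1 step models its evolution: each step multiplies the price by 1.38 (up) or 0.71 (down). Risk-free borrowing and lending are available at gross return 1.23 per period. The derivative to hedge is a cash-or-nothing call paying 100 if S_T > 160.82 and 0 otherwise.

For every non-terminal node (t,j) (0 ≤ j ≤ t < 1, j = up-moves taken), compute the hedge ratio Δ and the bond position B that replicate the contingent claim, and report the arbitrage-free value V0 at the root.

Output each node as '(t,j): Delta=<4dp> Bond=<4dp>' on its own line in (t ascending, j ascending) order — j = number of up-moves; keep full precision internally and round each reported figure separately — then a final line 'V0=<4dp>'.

(0,0): Delta=0.9755 Bond=-86.1546
V0=63.0991

Risk-neutral probability p* = (R−d)/(u−d) = (1.23−0.71)/(1.38−0.71) = 0.7761.
Payoff layer (t=1): V(1,0)=0.0000, V(1,1)=100.0000
(0,0): S=153.0000. Δ = (V_up−V_dn)/(S_up−S_dn) = (100.0000−0.0000)/(211.1400−108.6300) = 0.9755. V = [p*·100.0000 + (1−p*)·0.0000]/1.23 = 63.0991. B = V − Δ·S = -86.1546.
Each (Δ,B) replicates both successor values, so the strategy is self-financing and V0 is arbitrage-free.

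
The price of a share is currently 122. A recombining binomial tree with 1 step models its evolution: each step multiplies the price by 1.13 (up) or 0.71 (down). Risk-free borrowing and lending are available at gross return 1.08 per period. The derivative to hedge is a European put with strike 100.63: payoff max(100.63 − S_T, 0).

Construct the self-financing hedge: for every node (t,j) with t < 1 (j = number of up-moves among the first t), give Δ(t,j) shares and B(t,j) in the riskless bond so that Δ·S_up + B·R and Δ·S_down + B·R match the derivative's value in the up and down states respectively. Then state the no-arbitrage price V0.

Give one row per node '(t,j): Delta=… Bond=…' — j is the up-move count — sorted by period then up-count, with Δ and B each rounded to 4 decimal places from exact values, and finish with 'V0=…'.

(0,0): Delta=-0.2734 Bond=34.9015
V0=1.5443

The replicating-portfolio and risk-neutral prices coincide; use p* = (1.08−0.71)/(1.13−0.71) = 0.8810 for the latter.
Payoff layer (t=1): V(1,0)=14.0100, V(1,1)=0.0000
Node (0,0) S=122.0000: V=(p*·0.0000+(1−p*)·14.0100)/1.08=1.5443; Δ=(0.0000−14.0100)/(137.8600−86.6200)=-0.2734; B=V−Δ·S=34.9015
Self-financing check: at every node Δ·S+B equals the discounted successor values.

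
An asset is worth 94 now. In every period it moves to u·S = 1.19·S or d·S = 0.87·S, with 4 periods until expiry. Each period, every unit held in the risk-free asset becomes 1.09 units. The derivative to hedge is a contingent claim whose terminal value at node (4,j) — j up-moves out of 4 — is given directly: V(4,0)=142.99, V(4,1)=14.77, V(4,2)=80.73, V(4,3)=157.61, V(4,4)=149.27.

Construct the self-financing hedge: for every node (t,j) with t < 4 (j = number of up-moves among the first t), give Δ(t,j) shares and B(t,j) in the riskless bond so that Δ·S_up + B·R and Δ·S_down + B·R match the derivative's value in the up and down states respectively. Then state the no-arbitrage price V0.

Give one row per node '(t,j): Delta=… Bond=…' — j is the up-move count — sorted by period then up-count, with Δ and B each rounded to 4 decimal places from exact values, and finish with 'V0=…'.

Risk-neutral probability p* = (R−d)/(u−d) = (1.09−0.87)/(1.19−0.87) = 0.6875.
Terminal payoffs: V(4,0)=142.9900, V(4,1)=14.7700, V(4,2)=80.7300, V(4,3)=157.6100, V(4,4)=149.2700
Node (3,0) S=61.8993: V=(p*·14.7700+(1−p*)·142.9900)/1.09=50.3108; Δ=(14.7700−142.9900)/(73.6601−53.8524)=-6.4732; B=V−Δ·S=450.9983
Node (3,1) S=84.6668: V=(p*·80.7300+(1−p*)·14.7700)/1.09=55.1537; Δ=(80.7300−14.7700)/(100.7535−73.6601)=2.4345; B=V−Δ·S=-150.9713
Node (3,2) S=115.8087: V=(p*·157.6100+(1−p*)·80.7300)/1.09=122.5550; Δ=(157.6100−80.7300)/(137.8123−100.7535)=2.0745; B=V−Δ·S=-117.6950
Node (3,3) S=158.4049: V=(p*·149.2700+(1−p*)·157.6100)/1.09=139.3360; Δ=(149.2700−157.6100)/(188.5019−137.8123)=-0.1645; B=V−Δ·S=165.3985
Node (2,0) S=71.1486: V=(p*·55.1537+(1−p*)·50.3108)/1.09=49.2113; Δ=(55.1537−50.3108)/(84.6668−61.8993)=0.2127; B=V−Δ·S=34.0772
Node (2,1) S=97.3182: V=(p*·122.5550+(1−p*)·55.1537)/1.09=93.1120; Δ=(122.5550−55.1537)/(115.8087−84.6668)=2.1643; B=V−Δ·S=-117.5173
Node (2,2) S=133.1134: V=(p*·139.3360+(1−p*)·122.5550)/1.09=123.0201; Δ=(139.3360−122.5550)/(158.4049−115.8087)=0.3940; B=V−Δ·S=70.5796
Node (1,0) S=81.7800: V=(p*·93.1120+(1−p*)·49.2113)/1.09=72.8377; Δ=(93.1120−49.2113)/(97.3182−71.1486)=1.6775; B=V−Δ·S=-64.3523
Node (1,1) S=111.8600: V=(p*·123.0201+(1−p*)·93.1120)/1.09=104.2879; Δ=(123.0201−93.1120)/(133.1134−97.3182)=0.8355; B=V−Δ·S=10.8251
Node (0,0) S=94.0000: V=(p*·104.2879+(1−p*)·72.8377)/1.09=86.6603; Δ=(104.2879−72.8377)/(111.8600−81.7800)=1.0456; B=V−Δ·S=-11.6219
Each (Δ,B) replicates both successor values, so the strategy is self-financing and V0 is arbitrage-free.

(0,0): Delta=1.0456 Bond=-11.6219
(1,0): Delta=1.6775 Bond=-64.3523
(1,1): Delta=0.8355 Bond=10.8251
(2,0): Delta=0.2127 Bond=34.0772
(2,1): Delta=2.1643 Bond=-117.5173
(2,2): Delta=0.3940 Bond=70.5796
(3,0): Delta=-6.4732 Bond=450.9983
(3,1): Delta=2.4345 Bond=-150.9713
(3,2): Delta=2.0745 Bond=-117.6950
(3,3): Delta=-0.1645 Bond=165.3985
V0=86.6603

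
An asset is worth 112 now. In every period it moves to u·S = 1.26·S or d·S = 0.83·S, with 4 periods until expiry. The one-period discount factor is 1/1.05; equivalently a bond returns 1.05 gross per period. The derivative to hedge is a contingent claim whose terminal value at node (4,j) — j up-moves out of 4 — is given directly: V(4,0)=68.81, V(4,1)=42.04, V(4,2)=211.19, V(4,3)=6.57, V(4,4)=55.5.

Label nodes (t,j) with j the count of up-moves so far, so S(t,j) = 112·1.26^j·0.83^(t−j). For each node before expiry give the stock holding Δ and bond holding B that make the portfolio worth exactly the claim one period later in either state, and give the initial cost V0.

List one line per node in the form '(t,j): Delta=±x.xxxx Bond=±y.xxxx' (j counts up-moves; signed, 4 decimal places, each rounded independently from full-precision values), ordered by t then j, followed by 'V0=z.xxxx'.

(0,0): Delta=-0.2353 Bond=107.4435
(1,0): Delta=0.5578 Bond=39.0906
(1,1): Delta=-0.7340 Bond=183.1896
(2,0): Delta=2.1090 Bond=-78.6366
(2,1): Delta=-0.4175 Bond=155.2867
(2,2): Delta=-0.9329 Bond=227.7268
(3,0): Delta=-0.9721 Bond=114.7451
(3,1): Delta=4.0463 Bond=-270.9132
(3,2): Delta=-3.2244 Bond=577.2897
(3,3): Delta=0.5079 Bond=-83.6917
V0=81.0922

No-arbitrage ⇒ martingale measure with p* = (R−d)/(u−d) = 0.5116.
Terminal payoffs: V(4,0)=68.8100, V(4,1)=42.0400, V(4,2)=211.1900, V(4,3)=6.5700, V(4,4)=55.5000
(3,0): S=64.0401. Δ = (V_up−V_dn)/(S_up−S_dn) = (42.0400−68.8100)/(80.6906−53.1533) = -0.9721. V = [p*·42.0400 + (1−p*)·68.8100]/1.05 = 52.4893. B = V − Δ·S = 114.7451.
(3,1): S=97.2176. Δ = (V_up−V_dn)/(S_up−S_dn) = (211.1900−42.0400)/(122.4941−80.6906) = 4.0463. V = [p*·211.1900 + (1−p*)·42.0400]/1.05 = 122.4589. B = V − Δ·S = -270.9132.
(3,2): S=147.5833. Δ = (V_up−V_dn)/(S_up−S_dn) = (6.5700−211.1900)/(185.9550−122.4941) = -3.2244. V = [p*·6.5700 + (1−p*)·211.1900]/1.05 = 101.4292. B = V − Δ·S = 577.2897.
(3,3): S=224.0421. Δ = (V_up−V_dn)/(S_up−S_dn) = (55.5000−6.5700)/(282.2931−185.9550) = 0.5079. V = [p*·55.5000 + (1−p*)·6.5700]/1.05 = 30.0990. B = V − Δ·S = -83.6917.
(2,0): S=77.1568. Δ = (V_up−V_dn)/(S_up−S_dn) = (122.4589−52.4893)/(97.2176−64.0401) = 2.1090. V = [p*·122.4589 + (1−p*)·52.4893]/1.05 = 84.0835. B = V − Δ·S = -78.6366.
(2,1): S=117.1296. Δ = (V_up−V_dn)/(S_up−S_dn) = (101.4292−122.4589)/(147.5833−97.2176) = -0.4175. V = [p*·101.4292 + (1−p*)·122.4589]/1.05 = 106.3805. B = V − Δ·S = 155.2867.
(2,2): S=177.8112. Δ = (V_up−V_dn)/(S_up−S_dn) = (30.0990−101.4292)/(224.0421−147.5833) = -0.9329. V = [p*·30.0990 + (1−p*)·101.4292]/1.05 = 61.8426. B = V − Δ·S = 227.7268.
(1,0): S=92.9600. Δ = (V_up−V_dn)/(S_up−S_dn) = (106.3805−84.0835)/(117.1296−77.1568) = 0.5578. V = [p*·106.3805 + (1−p*)·84.0835]/1.05 = 90.9441. B = V − Δ·S = 39.0906.
(1,1): S=141.1200. Δ = (V_up−V_dn)/(S_up−S_dn) = (61.8426−106.3805)/(177.8112−117.1296) = -0.7340. V = [p*·61.8426 + (1−p*)·106.3805]/1.05 = 79.6130. B = V − Δ·S = 183.1896.
(0,0): S=112.0000. Δ = (V_up−V_dn)/(S_up−S_dn) = (79.6130−90.9441)/(141.1200−92.9600) = -0.2353. V = [p*·79.6130 + (1−p*)·90.9441]/1.05 = 81.0922. B = V − Δ·S = 107.4435.
Each (Δ,B) replicates both successor values, so the strategy is self-financing and V0 is arbitrage-free.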